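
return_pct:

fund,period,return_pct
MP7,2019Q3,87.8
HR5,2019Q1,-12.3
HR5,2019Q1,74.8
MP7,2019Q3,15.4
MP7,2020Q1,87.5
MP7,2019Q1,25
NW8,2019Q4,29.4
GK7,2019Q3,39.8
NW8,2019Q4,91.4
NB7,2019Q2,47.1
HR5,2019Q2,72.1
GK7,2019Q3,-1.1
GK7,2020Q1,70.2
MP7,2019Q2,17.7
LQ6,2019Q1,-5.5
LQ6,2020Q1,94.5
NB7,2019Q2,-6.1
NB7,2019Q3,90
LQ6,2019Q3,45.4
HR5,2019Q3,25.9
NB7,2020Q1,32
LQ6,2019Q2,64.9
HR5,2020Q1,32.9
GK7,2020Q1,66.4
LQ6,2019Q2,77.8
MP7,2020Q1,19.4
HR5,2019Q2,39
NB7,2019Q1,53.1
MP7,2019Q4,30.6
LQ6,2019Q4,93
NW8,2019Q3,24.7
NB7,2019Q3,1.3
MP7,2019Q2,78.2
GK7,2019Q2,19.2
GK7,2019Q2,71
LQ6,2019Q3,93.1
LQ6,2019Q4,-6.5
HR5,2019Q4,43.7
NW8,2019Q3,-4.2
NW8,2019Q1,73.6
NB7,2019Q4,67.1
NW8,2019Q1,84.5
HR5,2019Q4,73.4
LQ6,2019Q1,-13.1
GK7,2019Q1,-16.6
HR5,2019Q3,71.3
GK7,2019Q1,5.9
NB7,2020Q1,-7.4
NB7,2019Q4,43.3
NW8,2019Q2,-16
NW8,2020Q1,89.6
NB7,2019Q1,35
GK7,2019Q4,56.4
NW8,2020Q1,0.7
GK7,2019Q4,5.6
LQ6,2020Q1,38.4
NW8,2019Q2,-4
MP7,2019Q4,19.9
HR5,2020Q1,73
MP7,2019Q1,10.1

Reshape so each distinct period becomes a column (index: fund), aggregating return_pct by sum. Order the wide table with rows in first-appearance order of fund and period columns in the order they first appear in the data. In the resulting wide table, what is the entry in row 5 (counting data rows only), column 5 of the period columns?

41

With rows in first-appearance order of fund, row 5 is fund=NB7. period columns in first-appearance order: 2019Q3, 2019Q1, 2020Q1, 2019Q4, 2019Q2; column 5 is 2019Q2.
Long rows with fund=NB7, period=2019Q2: 47.1 + -6.1 = 41.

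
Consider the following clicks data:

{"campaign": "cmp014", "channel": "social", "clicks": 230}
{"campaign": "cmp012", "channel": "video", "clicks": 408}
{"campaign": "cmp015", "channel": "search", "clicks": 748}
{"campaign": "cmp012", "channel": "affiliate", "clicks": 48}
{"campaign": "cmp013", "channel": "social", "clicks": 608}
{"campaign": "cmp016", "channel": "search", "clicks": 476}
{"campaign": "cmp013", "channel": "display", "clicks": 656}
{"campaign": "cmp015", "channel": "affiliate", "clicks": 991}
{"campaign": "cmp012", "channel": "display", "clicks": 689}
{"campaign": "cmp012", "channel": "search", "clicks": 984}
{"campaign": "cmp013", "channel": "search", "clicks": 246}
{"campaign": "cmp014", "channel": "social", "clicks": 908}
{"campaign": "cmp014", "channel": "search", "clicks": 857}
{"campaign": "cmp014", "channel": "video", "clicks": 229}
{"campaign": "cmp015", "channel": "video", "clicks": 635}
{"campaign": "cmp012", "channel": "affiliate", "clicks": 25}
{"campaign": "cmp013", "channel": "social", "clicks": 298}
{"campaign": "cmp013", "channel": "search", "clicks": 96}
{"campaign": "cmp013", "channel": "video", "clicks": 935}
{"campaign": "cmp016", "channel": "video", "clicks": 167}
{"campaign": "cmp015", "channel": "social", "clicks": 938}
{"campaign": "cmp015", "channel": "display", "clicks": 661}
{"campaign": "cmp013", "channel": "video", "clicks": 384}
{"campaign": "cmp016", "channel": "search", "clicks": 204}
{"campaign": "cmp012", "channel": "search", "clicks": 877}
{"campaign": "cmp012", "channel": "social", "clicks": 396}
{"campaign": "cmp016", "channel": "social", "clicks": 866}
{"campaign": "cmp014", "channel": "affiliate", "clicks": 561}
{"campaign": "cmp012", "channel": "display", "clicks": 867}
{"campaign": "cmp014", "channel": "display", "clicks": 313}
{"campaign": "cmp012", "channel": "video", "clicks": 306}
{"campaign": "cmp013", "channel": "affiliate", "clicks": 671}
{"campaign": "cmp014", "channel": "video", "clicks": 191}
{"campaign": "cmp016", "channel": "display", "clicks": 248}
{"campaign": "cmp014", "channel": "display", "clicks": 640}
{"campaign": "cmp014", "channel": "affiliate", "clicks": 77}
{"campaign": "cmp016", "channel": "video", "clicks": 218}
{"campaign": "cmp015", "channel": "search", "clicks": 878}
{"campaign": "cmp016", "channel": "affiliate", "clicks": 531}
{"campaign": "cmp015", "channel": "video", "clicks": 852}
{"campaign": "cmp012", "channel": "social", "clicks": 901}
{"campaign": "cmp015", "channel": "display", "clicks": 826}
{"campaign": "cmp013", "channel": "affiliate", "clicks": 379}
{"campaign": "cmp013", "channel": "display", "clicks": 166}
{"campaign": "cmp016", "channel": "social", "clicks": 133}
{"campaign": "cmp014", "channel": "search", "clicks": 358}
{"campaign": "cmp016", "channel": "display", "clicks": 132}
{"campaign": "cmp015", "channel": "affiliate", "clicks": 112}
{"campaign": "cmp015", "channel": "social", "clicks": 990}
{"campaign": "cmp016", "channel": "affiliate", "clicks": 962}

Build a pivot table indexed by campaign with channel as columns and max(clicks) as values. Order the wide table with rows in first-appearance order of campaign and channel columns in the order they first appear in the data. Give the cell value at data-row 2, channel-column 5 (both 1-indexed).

With rows in first-appearance order of campaign, row 2 is campaign=cmp012. channel columns in first-appearance order: social, video, search, affiliate, display; column 5 is display.
Long rows with campaign=cmp012, channel=display: max(689, 867) = 867.

867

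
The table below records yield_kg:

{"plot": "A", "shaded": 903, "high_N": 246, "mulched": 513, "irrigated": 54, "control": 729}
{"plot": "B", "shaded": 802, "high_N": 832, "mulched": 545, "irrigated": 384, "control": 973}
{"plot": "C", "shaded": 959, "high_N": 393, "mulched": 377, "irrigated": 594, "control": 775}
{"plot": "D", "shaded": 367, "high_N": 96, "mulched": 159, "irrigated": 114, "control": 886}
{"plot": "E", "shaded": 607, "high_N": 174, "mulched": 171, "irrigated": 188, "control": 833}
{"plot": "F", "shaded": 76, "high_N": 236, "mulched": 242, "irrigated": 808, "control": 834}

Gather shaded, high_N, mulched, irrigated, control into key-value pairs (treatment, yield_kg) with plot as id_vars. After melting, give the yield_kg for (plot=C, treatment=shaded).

Unpivoting turns each (plot, wide-column) pair into one long row.
The wide cell at row C, column shaded holds 959, so the long row (C, shaded) has yield_kg=959.

959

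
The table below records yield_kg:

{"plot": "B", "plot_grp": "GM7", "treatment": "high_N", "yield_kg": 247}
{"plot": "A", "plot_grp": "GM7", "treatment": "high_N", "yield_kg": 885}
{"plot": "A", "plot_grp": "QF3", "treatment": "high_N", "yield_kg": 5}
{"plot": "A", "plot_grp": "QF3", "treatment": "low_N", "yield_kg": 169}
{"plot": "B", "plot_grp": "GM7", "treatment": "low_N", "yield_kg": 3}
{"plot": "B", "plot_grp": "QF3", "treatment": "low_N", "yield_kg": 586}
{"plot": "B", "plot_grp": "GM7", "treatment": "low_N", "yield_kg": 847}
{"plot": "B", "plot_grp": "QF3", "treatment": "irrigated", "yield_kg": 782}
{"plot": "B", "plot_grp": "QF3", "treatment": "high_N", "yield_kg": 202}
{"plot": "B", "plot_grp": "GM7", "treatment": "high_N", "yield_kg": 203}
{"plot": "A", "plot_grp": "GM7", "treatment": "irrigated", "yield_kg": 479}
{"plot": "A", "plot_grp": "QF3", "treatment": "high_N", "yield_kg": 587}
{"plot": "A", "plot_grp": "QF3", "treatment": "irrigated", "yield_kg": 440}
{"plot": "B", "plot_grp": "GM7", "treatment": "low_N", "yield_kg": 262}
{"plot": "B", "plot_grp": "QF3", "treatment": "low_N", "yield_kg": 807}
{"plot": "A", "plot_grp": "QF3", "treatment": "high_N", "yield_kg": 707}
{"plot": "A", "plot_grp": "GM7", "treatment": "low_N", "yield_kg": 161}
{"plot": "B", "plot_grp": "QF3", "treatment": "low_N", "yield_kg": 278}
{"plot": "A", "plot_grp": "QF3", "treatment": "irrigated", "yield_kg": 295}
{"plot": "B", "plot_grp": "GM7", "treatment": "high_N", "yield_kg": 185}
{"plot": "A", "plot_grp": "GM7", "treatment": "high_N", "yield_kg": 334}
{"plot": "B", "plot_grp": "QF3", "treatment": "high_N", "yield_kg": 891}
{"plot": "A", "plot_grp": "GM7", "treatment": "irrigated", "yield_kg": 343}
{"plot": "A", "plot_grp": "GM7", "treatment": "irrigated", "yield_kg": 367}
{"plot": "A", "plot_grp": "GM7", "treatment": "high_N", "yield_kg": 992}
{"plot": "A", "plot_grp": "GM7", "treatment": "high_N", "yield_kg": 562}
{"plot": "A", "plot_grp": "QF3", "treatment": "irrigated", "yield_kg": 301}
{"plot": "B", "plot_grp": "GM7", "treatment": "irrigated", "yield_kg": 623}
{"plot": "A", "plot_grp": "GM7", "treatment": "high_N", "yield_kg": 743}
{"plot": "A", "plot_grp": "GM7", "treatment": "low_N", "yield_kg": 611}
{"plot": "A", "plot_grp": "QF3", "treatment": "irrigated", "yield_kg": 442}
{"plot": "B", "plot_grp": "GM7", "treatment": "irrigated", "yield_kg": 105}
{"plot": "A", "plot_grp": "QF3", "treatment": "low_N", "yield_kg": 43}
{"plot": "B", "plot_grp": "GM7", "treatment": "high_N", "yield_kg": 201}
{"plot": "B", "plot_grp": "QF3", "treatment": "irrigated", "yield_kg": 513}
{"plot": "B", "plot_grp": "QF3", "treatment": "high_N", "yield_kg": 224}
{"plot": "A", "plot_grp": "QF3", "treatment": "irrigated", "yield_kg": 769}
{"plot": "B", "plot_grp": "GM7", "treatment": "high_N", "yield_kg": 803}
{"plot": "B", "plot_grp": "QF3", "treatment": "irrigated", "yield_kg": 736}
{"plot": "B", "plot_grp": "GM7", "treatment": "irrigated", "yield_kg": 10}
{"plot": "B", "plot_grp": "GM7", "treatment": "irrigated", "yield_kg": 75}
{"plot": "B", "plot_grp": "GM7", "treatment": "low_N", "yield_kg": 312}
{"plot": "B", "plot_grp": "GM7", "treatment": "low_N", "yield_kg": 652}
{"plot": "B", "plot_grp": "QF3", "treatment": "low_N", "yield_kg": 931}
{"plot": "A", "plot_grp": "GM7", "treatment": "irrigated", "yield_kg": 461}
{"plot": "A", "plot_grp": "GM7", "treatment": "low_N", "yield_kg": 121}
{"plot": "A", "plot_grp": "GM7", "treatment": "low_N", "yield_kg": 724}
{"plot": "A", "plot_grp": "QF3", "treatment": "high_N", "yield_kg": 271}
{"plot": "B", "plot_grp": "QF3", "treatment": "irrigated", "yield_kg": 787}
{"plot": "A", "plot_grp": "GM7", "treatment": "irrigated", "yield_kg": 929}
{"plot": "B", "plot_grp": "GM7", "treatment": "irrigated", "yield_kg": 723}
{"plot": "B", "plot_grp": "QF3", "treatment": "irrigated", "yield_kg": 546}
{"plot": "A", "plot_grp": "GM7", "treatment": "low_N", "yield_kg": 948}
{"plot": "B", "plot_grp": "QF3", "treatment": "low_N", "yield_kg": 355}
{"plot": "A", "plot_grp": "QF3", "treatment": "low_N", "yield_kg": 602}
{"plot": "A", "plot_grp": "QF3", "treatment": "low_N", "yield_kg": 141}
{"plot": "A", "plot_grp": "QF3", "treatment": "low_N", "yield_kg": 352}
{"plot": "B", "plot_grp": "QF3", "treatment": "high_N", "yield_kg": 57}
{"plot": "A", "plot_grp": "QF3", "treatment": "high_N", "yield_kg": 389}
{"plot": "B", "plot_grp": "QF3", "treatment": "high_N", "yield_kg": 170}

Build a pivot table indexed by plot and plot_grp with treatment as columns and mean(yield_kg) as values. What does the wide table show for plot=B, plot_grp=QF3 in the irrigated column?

Rows with plot=B, plot_grp=QF3 and treatment=irrigated: yield_kg values are 782, 513, 736, 787, 546.
(782 + 513 + 736 + 787 + 546) / 5 = 672.80.

672.80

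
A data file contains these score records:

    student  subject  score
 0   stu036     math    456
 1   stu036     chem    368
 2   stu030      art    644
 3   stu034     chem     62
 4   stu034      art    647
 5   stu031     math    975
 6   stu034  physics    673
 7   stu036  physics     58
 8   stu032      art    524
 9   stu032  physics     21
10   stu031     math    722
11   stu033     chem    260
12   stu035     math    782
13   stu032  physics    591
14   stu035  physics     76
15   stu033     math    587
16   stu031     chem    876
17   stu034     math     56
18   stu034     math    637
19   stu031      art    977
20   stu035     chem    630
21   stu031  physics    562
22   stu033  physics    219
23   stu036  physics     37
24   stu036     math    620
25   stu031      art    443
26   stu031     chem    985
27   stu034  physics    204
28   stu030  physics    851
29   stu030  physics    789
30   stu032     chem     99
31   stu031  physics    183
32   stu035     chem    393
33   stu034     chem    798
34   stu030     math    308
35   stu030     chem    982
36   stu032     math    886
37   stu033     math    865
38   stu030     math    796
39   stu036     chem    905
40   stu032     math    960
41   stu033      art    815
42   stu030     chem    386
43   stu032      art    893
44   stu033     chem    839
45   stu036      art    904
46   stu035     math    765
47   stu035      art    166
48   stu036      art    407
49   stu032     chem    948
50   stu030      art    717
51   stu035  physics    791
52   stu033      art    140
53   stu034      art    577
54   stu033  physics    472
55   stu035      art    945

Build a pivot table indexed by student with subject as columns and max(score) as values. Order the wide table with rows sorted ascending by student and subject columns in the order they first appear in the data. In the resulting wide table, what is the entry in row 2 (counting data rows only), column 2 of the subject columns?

With rows sorted ascending by student, row 2 is student=stu031. subject columns in first-appearance order: math, chem, art, physics; column 2 is chem.
Long rows with student=stu031, subject=chem: max(876, 985) = 985.

985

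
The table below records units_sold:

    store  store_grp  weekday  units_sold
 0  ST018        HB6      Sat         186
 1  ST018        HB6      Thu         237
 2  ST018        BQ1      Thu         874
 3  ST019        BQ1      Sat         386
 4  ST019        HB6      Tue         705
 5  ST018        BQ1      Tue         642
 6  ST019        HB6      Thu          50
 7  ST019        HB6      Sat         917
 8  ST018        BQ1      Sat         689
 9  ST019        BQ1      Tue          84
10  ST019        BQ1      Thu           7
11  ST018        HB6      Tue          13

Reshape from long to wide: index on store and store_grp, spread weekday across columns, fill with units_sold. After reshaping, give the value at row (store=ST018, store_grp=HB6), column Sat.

Wide layout: rows indexed by store and store_grp, columns are the 3 distinct weekday values (Sat, Thu, Tue).
Cell (store=ST018, store_grp=HB6, weekday=Sat) draws from the long row where store=ST018, store_grp=HB6 and weekday=Sat, which has units_sold=186.

186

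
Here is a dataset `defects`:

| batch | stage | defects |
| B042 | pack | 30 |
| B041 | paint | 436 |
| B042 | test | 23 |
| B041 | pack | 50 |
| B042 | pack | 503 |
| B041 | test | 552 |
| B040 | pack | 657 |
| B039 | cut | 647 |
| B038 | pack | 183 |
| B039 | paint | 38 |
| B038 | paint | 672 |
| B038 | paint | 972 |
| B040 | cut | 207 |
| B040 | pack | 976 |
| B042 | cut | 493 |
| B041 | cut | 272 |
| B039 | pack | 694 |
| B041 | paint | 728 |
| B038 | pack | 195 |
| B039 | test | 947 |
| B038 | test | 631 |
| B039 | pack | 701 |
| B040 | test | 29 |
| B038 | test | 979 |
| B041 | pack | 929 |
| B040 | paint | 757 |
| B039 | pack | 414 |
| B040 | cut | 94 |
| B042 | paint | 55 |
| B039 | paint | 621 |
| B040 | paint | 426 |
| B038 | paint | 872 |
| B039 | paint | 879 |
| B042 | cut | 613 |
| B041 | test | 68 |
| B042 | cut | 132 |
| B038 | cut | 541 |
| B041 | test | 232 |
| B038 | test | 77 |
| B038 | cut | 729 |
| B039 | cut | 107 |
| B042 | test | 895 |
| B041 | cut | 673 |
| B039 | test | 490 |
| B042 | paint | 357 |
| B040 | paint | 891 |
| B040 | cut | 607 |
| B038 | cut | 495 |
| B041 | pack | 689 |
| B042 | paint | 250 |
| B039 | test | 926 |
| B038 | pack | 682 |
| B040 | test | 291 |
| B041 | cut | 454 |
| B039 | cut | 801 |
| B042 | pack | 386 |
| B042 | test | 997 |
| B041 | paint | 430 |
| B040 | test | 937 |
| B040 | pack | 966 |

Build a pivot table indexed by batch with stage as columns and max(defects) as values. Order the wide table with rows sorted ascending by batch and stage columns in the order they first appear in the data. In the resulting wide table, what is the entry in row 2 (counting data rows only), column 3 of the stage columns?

With rows sorted ascending by batch, row 2 is batch=B039. stage columns in first-appearance order: pack, paint, test, cut; column 3 is test.
Long rows with batch=B039, stage=test: max(947, 490, 926) = 947.

947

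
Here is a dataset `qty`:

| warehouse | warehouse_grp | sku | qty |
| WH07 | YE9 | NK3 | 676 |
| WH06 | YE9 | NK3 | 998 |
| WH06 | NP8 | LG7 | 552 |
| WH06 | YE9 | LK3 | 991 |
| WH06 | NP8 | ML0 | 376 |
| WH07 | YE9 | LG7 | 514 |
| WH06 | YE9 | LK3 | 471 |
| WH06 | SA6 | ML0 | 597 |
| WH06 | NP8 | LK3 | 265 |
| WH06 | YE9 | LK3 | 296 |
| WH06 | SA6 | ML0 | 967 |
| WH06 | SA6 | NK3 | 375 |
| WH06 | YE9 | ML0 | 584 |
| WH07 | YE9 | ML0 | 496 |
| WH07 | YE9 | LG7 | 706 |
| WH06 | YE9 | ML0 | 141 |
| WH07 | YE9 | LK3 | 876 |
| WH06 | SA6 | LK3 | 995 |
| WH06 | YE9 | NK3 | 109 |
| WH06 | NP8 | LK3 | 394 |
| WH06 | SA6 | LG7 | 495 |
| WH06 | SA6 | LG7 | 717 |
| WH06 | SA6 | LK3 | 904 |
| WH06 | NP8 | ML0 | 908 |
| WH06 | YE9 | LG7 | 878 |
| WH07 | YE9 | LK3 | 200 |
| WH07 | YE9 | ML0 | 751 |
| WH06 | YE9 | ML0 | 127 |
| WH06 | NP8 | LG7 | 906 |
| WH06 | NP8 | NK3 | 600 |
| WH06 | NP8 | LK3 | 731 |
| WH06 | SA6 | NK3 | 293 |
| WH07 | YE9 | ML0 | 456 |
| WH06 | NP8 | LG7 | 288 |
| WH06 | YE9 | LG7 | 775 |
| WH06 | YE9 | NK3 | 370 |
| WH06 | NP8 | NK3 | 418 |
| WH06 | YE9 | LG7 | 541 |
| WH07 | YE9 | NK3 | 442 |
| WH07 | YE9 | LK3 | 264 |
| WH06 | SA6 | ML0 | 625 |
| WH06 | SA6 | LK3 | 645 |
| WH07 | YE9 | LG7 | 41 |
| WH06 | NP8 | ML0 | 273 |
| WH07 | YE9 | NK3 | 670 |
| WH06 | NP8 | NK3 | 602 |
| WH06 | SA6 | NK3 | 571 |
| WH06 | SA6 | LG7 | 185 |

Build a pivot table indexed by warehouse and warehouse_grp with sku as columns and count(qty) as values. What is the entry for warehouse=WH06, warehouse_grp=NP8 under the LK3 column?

3

Rows with warehouse=WH06, warehouse_grp=NP8 and sku=LK3: qty values are 265, 394, 731.
3 rows match — count = 3.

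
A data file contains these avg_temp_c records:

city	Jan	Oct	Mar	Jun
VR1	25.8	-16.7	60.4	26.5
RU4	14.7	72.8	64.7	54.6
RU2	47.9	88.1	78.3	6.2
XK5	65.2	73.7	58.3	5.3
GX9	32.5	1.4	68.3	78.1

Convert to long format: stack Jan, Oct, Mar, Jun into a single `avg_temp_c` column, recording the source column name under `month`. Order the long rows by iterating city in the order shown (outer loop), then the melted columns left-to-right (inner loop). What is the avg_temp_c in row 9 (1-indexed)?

20 rows total (5 × 4). Row 9: index ⌊(9-1)/4⌋ = 2 into city → RU2; (9-1) mod 4 = 0 into the melted columns → Jan.
So row 9 is (RU2, Jan, 47.9); avg_temp_c = 47.9.

47.9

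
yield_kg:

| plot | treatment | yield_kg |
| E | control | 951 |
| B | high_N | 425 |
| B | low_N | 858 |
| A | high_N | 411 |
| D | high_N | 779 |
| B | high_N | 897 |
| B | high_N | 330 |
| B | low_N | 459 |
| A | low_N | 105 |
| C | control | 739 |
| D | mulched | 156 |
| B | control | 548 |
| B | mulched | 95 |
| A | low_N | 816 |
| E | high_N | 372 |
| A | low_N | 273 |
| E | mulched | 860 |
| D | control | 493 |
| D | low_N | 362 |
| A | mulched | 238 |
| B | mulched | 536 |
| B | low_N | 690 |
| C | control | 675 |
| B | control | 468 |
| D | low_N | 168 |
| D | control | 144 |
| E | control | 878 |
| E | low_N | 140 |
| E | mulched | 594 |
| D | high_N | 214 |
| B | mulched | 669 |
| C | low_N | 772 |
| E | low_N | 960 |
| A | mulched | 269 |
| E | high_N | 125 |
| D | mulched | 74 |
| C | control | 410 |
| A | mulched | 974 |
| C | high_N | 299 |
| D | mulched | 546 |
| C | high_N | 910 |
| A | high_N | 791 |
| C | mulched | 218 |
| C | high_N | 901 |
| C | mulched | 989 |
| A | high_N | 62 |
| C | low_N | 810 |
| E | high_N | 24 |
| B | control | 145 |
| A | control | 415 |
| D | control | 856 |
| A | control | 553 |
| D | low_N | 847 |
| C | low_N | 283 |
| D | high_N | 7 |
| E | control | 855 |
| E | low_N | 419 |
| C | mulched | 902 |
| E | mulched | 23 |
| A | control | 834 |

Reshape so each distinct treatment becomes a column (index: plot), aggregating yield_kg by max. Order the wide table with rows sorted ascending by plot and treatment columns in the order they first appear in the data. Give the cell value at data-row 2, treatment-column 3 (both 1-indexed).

858

With rows sorted ascending by plot, row 2 is plot=B. treatment columns in first-appearance order: control, high_N, low_N, mulched; column 3 is low_N.
Long rows with plot=B, treatment=low_N: max(858, 459, 690) = 858.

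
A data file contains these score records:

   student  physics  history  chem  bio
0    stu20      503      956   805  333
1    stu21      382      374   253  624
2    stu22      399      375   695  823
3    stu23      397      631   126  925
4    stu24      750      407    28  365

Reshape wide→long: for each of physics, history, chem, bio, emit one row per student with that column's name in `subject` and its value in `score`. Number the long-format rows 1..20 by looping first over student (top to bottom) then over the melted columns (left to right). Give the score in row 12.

20 rows total (5 × 4). Row 12: index ⌊(12-1)/4⌋ = 2 into student → stu22; (12-1) mod 4 = 3 into the melted columns → bio.
So row 12 is (stu22, bio, 823); score = 823.

823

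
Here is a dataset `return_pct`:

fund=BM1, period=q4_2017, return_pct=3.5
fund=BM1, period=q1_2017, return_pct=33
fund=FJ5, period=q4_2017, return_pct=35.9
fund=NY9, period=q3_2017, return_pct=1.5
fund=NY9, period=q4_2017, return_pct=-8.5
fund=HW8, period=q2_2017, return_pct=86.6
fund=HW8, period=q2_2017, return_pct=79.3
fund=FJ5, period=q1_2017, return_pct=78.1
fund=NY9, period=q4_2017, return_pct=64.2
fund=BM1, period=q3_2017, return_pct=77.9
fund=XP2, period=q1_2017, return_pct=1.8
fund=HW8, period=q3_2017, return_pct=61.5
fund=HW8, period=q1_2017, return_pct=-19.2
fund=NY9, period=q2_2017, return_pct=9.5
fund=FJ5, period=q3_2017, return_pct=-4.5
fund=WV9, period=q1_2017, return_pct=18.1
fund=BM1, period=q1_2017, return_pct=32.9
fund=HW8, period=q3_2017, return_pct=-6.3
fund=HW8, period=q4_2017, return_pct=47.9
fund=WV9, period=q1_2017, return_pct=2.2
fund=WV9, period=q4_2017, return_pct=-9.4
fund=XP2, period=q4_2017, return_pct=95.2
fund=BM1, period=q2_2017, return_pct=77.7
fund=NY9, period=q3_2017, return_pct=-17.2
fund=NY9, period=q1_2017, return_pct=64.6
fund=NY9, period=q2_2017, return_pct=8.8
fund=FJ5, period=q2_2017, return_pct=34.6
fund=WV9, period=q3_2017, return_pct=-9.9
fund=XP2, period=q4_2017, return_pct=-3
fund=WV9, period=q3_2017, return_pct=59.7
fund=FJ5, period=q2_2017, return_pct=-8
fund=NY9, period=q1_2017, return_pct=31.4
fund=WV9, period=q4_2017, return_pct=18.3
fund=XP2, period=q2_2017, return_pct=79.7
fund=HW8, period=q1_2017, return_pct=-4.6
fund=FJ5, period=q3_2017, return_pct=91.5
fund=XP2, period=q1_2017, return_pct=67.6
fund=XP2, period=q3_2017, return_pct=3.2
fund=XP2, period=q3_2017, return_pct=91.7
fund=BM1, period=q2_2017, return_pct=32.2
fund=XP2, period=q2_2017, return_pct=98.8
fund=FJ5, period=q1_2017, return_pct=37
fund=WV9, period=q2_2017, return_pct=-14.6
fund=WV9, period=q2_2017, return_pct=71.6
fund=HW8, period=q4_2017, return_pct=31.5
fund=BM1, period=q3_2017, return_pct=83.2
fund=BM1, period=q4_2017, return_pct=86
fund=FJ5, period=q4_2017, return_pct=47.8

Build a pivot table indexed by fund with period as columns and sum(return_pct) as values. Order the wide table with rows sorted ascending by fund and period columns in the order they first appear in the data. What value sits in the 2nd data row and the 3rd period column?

With rows sorted ascending by fund, row 2 is fund=FJ5. period columns in first-appearance order: q4_2017, q1_2017, q3_2017, q2_2017; column 3 is q3_2017.
Long rows with fund=FJ5, period=q3_2017: -4.5 + 91.5 = 87.

87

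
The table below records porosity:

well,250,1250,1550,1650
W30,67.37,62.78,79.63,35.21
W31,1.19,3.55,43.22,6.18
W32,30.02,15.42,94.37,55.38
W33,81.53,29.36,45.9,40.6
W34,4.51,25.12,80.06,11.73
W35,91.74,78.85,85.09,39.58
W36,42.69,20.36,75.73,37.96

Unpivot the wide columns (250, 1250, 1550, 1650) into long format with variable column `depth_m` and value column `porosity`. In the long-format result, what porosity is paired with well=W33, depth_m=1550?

45.9

Unpivoting turns each (well, wide-column) pair into one long row.
The wide cell at row W33, column 1550 holds 45.9, so the long row (W33, 1550) has porosity=45.9.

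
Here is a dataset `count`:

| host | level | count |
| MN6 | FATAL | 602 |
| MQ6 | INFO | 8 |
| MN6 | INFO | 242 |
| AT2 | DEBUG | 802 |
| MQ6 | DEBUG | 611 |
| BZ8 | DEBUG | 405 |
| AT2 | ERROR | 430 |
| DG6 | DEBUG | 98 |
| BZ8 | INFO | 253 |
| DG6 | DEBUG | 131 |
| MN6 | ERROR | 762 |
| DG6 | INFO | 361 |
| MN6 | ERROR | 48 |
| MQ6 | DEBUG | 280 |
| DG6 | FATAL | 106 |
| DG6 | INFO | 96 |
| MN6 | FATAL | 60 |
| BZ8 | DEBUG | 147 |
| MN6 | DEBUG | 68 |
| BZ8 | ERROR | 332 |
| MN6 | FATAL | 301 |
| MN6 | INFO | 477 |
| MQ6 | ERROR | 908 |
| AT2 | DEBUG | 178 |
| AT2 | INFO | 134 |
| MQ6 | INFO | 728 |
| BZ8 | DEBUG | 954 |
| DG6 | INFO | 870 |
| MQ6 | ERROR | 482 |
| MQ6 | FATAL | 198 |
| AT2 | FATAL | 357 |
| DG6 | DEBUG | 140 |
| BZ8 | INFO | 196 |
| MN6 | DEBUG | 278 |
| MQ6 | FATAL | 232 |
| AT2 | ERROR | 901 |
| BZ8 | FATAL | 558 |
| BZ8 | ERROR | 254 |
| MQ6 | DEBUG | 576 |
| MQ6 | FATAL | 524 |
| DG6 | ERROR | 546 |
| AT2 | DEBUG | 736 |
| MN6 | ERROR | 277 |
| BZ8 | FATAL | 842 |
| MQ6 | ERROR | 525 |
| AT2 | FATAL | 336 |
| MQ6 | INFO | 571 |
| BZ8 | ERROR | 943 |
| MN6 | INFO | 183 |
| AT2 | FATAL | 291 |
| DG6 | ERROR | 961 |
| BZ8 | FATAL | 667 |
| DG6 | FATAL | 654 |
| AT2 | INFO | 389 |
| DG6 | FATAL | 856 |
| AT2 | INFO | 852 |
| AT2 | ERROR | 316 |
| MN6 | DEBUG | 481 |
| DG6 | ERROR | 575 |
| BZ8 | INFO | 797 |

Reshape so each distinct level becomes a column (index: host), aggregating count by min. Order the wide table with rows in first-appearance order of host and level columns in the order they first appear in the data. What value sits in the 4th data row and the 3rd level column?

147

With rows in first-appearance order of host, row 4 is host=BZ8. level columns in first-appearance order: FATAL, INFO, DEBUG, ERROR; column 3 is DEBUG.
Long rows with host=BZ8, level=DEBUG: min(405, 147, 954) = 147.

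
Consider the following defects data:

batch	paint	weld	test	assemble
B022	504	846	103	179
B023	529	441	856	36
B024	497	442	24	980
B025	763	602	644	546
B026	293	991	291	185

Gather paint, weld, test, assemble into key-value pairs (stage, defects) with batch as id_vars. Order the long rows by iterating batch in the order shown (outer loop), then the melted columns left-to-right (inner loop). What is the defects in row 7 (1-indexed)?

20 rows total (5 × 4). Row 7: index ⌊(7-1)/4⌋ = 1 into batch → B023; (7-1) mod 4 = 2 into the melted columns → test.
So row 7 is (B023, test, 856); defects = 856.

856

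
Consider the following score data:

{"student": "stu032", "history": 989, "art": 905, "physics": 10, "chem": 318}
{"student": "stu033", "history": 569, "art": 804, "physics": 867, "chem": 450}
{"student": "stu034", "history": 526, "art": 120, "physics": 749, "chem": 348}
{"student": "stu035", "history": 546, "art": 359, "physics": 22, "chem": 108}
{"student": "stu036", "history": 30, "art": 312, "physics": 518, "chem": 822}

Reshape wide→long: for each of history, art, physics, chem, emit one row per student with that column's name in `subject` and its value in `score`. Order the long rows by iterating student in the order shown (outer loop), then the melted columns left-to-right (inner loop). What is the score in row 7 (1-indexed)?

867

20 rows total (5 × 4). Row 7: index ⌊(7-1)/4⌋ = 1 into student → stu033; (7-1) mod 4 = 2 into the melted columns → physics.
So row 7 is (stu033, physics, 867); score = 867.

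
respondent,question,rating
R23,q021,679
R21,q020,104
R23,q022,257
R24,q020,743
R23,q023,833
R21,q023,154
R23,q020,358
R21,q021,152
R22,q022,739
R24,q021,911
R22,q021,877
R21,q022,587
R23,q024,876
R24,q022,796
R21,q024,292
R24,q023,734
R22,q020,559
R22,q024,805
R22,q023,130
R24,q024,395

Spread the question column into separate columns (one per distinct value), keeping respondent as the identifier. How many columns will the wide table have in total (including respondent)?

6

1 column for respondent plus 5 distinct question values → 6 columns.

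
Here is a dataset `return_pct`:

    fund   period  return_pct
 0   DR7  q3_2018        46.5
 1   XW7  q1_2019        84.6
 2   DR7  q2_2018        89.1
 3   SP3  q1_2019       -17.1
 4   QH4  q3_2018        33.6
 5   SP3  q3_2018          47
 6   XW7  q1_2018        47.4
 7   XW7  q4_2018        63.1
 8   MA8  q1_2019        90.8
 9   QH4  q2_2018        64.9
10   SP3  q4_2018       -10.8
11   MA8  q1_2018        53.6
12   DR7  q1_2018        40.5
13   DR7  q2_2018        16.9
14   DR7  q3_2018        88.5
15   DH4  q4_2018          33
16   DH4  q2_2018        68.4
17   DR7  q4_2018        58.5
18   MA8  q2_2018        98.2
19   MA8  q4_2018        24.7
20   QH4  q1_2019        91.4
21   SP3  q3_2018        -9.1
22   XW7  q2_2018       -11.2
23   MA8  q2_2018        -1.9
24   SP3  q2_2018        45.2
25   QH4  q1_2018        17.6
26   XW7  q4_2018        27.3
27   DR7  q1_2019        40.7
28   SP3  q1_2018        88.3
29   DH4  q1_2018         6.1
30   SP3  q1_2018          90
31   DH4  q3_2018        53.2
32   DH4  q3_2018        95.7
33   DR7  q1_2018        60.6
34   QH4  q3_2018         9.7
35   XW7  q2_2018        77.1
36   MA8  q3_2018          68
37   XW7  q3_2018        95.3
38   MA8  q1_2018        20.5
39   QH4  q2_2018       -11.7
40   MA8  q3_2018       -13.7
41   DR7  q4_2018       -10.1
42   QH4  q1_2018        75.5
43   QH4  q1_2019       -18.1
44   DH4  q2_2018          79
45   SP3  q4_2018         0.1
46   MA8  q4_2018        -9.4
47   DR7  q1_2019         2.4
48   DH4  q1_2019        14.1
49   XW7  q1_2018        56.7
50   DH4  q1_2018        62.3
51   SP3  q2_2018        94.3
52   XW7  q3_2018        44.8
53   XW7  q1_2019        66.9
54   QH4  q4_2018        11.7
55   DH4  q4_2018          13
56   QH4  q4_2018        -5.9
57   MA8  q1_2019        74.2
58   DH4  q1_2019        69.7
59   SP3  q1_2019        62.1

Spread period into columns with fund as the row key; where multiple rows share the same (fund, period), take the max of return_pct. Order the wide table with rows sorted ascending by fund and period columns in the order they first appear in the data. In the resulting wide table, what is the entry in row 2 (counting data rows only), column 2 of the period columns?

40.7

With rows sorted ascending by fund, row 2 is fund=DR7. period columns in first-appearance order: q3_2018, q1_2019, q2_2018, q1_2018, q4_2018; column 2 is q1_2019.
Long rows with fund=DR7, period=q1_2019: max(40.7, 2.4) = 40.7.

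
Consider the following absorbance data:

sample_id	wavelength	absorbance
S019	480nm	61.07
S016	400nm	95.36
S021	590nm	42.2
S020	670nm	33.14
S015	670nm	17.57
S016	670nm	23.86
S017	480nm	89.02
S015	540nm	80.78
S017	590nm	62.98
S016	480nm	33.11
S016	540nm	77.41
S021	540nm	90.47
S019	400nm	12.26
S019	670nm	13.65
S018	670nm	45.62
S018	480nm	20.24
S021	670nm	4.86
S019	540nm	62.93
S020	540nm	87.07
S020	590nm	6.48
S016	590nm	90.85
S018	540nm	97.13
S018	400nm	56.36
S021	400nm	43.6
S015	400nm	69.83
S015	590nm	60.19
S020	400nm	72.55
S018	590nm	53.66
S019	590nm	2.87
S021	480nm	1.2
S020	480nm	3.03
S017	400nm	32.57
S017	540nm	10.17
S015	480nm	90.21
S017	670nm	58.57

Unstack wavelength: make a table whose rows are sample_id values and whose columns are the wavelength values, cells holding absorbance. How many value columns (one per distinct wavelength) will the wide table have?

5

5 distinct wavelength values: 400nm, 480nm, 540nm, 590nm, 670nm.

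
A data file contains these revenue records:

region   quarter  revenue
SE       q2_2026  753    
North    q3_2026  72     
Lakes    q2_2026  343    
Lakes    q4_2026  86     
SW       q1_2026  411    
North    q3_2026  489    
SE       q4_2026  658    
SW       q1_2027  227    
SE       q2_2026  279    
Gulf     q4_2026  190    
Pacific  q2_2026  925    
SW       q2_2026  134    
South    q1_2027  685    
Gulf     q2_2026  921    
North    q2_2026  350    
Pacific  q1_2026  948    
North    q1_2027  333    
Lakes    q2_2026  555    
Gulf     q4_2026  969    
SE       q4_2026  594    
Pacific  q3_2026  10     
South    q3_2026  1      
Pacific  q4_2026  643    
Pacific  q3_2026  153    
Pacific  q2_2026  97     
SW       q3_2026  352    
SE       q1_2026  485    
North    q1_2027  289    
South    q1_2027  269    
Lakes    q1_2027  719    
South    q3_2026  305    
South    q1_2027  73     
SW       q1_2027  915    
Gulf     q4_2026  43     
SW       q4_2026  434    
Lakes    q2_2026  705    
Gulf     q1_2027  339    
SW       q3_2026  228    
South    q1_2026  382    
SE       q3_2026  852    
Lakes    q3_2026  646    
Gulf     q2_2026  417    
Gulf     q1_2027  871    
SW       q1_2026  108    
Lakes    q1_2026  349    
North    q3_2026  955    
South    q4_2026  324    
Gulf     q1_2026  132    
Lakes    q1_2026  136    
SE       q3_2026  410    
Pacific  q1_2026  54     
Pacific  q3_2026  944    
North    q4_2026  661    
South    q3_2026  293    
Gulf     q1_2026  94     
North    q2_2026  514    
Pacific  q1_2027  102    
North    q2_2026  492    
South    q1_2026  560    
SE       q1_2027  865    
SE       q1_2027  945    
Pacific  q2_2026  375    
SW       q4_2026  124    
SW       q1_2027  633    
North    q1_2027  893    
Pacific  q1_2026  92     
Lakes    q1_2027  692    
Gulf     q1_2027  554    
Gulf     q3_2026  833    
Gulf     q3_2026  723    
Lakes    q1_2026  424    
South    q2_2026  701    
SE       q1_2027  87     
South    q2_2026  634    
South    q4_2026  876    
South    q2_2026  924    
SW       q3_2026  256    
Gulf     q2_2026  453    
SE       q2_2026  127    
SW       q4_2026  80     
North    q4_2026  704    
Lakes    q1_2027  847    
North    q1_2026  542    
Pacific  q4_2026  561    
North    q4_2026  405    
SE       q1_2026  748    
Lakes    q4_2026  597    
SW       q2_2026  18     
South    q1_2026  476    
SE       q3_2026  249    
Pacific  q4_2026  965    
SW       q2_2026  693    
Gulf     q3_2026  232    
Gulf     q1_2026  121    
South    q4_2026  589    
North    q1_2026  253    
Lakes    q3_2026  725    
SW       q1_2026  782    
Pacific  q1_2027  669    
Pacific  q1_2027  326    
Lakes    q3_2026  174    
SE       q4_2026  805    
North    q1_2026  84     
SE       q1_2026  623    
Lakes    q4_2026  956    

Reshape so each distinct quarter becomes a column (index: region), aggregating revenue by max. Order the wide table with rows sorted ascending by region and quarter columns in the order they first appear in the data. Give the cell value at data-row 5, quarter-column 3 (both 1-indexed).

With rows sorted ascending by region, row 5 is region=SE. quarter columns in first-appearance order: q2_2026, q3_2026, q4_2026, q1_2026, q1_2027; column 3 is q4_2026.
Long rows with region=SE, quarter=q4_2026: max(658, 594, 805) = 805.

805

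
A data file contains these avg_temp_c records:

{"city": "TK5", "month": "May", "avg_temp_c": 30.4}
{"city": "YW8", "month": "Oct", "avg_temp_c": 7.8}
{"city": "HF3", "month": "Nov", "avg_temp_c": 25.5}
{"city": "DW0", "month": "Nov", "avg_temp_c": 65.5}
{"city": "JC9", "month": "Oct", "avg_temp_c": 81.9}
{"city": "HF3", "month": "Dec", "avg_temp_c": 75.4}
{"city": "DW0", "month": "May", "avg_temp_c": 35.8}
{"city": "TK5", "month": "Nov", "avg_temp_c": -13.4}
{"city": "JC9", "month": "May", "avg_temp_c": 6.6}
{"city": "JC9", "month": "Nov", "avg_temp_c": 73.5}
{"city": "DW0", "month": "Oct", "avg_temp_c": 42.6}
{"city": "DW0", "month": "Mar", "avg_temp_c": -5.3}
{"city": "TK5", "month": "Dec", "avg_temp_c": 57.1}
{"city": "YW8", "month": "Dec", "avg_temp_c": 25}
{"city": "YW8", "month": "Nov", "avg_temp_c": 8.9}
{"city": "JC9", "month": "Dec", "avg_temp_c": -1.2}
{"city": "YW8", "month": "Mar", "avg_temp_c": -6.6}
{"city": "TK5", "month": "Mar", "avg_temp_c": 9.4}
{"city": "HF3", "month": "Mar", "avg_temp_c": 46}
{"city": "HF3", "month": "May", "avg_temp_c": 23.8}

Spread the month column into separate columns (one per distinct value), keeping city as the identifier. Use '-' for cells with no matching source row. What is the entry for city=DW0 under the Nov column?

65.5

The long row with city=DW0, month=Nov has avg_temp_c=65.5.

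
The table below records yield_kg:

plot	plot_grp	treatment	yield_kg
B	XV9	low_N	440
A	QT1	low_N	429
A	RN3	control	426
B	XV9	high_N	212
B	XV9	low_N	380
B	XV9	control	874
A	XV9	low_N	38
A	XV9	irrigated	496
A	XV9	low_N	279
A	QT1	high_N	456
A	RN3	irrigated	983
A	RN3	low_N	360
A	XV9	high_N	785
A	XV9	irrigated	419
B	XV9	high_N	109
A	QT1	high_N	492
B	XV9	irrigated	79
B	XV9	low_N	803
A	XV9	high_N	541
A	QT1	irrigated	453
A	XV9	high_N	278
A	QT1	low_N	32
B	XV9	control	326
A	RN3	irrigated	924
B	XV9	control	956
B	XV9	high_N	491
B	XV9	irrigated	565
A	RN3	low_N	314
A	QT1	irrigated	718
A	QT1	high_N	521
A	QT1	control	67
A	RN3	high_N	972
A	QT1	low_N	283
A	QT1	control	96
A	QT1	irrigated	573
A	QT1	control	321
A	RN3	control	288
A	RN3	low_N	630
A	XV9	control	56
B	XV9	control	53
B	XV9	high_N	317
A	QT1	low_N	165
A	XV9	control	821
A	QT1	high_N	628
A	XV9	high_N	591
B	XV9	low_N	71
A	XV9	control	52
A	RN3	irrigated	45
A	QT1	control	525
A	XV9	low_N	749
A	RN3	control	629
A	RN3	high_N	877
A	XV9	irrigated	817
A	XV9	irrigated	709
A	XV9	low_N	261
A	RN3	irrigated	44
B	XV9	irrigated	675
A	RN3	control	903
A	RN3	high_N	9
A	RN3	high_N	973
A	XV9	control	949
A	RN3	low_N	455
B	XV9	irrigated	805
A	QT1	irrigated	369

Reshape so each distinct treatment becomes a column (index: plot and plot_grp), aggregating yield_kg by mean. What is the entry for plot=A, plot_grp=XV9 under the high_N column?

548.75

Rows with plot=A, plot_grp=XV9 and treatment=high_N: yield_kg values are 785, 541, 278, 591.
(785 + 541 + 278 + 591) / 4 = 548.75.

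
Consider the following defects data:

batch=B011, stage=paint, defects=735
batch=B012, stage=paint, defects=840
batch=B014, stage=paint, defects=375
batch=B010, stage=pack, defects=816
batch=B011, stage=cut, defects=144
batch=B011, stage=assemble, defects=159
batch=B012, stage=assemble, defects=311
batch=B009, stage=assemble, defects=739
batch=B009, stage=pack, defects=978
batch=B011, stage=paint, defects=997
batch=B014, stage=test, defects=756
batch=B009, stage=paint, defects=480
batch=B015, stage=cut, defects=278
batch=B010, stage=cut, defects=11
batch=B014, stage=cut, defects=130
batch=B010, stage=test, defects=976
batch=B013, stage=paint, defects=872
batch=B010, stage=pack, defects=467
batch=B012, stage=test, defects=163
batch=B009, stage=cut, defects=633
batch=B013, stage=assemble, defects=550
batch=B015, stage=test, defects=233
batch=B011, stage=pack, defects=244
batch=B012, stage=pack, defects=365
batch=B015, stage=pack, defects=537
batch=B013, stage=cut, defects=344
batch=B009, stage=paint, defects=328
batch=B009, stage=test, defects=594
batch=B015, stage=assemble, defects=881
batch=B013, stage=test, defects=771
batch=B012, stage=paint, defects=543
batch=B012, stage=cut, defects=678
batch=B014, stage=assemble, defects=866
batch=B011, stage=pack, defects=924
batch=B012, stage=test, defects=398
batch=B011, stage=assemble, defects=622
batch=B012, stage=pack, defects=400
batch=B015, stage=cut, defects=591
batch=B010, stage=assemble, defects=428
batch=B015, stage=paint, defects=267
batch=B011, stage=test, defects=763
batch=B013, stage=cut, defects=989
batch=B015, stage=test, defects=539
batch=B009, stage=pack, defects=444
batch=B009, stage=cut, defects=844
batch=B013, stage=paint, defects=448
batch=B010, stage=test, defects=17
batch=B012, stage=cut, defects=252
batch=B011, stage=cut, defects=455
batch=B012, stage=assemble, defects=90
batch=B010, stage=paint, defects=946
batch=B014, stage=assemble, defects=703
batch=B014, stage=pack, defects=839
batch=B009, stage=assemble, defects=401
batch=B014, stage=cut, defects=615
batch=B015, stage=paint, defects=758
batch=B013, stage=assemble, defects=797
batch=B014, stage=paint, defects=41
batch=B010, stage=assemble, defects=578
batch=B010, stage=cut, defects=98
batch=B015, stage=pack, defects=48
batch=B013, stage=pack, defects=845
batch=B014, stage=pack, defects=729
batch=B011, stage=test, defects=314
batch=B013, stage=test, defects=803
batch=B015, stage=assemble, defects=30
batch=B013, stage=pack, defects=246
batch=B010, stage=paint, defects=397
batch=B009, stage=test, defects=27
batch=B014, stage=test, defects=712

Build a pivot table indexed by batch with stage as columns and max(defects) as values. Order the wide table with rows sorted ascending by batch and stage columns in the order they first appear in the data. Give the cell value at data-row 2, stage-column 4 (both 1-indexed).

578

With rows sorted ascending by batch, row 2 is batch=B010. stage columns in first-appearance order: paint, pack, cut, assemble, test; column 4 is assemble.
Long rows with batch=B010, stage=assemble: max(428, 578) = 578.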